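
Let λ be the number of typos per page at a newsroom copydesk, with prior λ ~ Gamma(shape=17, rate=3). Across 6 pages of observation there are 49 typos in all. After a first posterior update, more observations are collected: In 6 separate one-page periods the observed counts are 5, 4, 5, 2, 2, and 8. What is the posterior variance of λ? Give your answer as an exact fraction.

Total count 49 over total exposure 6 pages.
After the first batch: Gamma(17 + 49, 3 + 6) = Gamma(66, 9).
Total count: 5 + 4 + 5 + 2 + 2 + 8 = 26.
Total exposure: 6 pages.
After the second batch: Gamma(66 + 26, 9 + 6) = Gamma(92, 15).
Posterior variance = α'/β'² = 92/225.

92/225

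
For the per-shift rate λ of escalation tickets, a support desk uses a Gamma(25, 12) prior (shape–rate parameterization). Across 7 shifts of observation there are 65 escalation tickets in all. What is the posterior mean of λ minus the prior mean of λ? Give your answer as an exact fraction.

605/228

Total count 65 over total exposure 7 shifts.
Conjugate update: add total count to the shape and total exposure to the rate, giving Gamma(90, 19).
Posterior mean = 90/19 = 90/19; prior mean = 25/12 = 25/12. Difference = 90/19 − 25/12 = 605/228.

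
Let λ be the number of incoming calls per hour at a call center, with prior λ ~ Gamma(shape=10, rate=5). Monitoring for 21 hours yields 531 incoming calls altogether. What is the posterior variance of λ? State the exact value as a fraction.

541/676

Total count 531 over total exposure 21 hours.
By Gamma–Poisson conjugacy, the posterior is Gamma(α + Σx, β + Σt) = Gamma(10 + 531, 5 + 21) = Gamma(541, 26).
Posterior variance = α'/β'² = 541/676.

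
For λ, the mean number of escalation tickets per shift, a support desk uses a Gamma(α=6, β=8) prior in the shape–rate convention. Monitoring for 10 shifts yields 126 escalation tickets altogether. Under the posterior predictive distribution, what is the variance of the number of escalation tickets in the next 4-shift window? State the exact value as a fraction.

968/27

Total count 126 over total exposure 10 shifts.
The Gamma prior is conjugate for the Poisson rate, so λ | data ~ Gamma(6+126, 8+10) = Gamma(132, 18).
The posterior predictive for a window of length T is Negative Binomial with variance T·α'·(β'+T)/β'² = 4·132·22/324 = 968/27.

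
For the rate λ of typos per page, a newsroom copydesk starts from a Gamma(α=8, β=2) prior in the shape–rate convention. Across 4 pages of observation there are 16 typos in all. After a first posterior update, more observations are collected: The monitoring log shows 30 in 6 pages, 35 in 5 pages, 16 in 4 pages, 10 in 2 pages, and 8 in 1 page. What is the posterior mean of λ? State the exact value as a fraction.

41/8

Total count 16 over total exposure 4 pages.
After the first batch: Gamma(8 + 16, 2 + 4) = Gamma(24, 6).
Total count: 30 + 35 + 16 + 10 + 8 = 99.
Total exposure: 6 + 5 + 4 + 2 + 1 = 18 pages.
After the second batch: Gamma(24 + 99, 6 + 18) = Gamma(123, 24).
Posterior mean = α'/β' = 123/24 = 41/8.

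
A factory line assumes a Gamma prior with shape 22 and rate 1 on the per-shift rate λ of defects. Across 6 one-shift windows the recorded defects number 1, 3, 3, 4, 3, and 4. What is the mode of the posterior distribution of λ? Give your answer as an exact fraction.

Total count: 1 + 3 + 3 + 4 + 3 + 4 = 18.
Total exposure: 6 shifts.
Conjugate update: add total count to the shape and total exposure to the rate, giving Gamma(40, 7).
Posterior mode = (α'−1)/β' = 39/7.

39/7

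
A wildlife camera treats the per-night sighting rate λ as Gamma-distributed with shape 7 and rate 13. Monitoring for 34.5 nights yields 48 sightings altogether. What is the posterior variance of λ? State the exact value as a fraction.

Total count 48 over total exposure 34.5 nights.
Gamma(α, β) with Poisson data over total exposure Σt gives posterior Gamma(α+Σx, β+Σt) = Gamma(55, 95/2).
Posterior variance = α'/β'² = 55/(9025/4) = 44/1805.

44/1805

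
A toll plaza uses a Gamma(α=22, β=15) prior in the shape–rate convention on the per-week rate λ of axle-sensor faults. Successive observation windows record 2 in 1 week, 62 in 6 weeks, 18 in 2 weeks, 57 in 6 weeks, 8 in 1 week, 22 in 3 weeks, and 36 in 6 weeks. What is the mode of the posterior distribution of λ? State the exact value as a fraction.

113/20

Total count: 2 + 62 + 18 + 57 + 8 + 22 + 36 = 205.
Total exposure: 1 + 6 + 2 + 6 + 1 + 3 + 6 = 25 weeks.
Posterior: α' = 22 + 205 = 227, β' = 15 + 25 = 40.
Posterior mode = (α'−1)/β' = 226/40 = 113/20.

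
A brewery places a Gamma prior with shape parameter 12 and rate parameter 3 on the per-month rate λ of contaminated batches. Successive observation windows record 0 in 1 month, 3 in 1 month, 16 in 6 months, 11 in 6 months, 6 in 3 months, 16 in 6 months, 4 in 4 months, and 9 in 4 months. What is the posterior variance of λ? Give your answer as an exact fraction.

77/1156

Total count: 0 + 3 + 16 + 11 + 6 + 16 + 4 + 9 = 65.
Total exposure: 1 + 1 + 6 + 6 + 3 + 6 + 4 + 4 = 31 months.
By Gamma–Poisson conjugacy, the posterior is Gamma(α + Σx, β + Σt) = Gamma(12 + 65, 3 + 31) = Gamma(77, 34).
Posterior variance = α'/β'² = 77/1156.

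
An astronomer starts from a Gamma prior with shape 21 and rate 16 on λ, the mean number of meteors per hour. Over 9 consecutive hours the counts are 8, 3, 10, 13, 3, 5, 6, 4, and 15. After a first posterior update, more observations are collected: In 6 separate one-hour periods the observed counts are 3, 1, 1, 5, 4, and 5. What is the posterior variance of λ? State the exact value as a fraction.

Total count: 8 + 3 + 10 + 13 + 3 + 5 + 6 + 4 + 15 = 67.
Total exposure: 9 hours.
After the first batch: Gamma(21 + 67, 16 + 9) = Gamma(88, 25).
Total count: 3 + 1 + 1 + 5 + 4 + 5 = 19.
Total exposure: 6 hours.
After the second batch: Gamma(88 + 19, 25 + 6) = Gamma(107, 31).
Posterior variance = α'/β'² = 107/961.

107/961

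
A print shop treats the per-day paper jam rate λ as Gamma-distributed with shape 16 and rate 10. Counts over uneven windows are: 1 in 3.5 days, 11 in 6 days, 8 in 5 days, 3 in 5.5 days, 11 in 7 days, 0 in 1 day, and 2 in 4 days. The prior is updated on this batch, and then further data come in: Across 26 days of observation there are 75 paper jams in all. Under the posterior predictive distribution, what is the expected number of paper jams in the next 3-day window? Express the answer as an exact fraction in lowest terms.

381/68

Total count: 1 + 11 + 8 + 3 + 11 + 0 + 2 = 36.
Total exposure: 3.5 + 6 + 5 + 5.5 + 7 + 1 + 4 = 32 days.
After the first batch: Gamma(16 + 36, 10 + 32) = Gamma(52, 42).
Total count 75 over total exposure 26 days.
After the second batch: Gamma(52 + 75, 42 + 26) = Gamma(127, 68).
Predictive mean over a 3-day window = T·E[λ|data] = 3·127/68 = 381/68.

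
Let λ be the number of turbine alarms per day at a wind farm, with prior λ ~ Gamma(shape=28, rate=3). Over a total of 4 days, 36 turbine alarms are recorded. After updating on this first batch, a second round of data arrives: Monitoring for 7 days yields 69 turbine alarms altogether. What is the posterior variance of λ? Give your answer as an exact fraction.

19/28

Total count 36 over total exposure 4 days.
After the first batch: Gamma(28 + 36, 3 + 4) = Gamma(64, 7).
Total count 69 over total exposure 7 days.
After the second batch: Gamma(64 + 69, 7 + 7) = Gamma(133, 14).
Posterior variance = α'/β'² = 133/196 = 19/28.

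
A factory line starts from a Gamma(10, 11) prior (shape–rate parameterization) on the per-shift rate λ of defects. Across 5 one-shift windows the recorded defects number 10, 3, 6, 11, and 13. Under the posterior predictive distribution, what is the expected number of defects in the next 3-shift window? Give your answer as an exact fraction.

Total count: 10 + 3 + 6 + 11 + 13 = 43.
Total exposure: 5 shifts.
Conjugate update: add total count to the shape and total exposure to the rate, giving Gamma(53, 16).
Predictive mean over a 3-shift window = T·E[λ|data] = 3·53/16 = 159/16.

159/16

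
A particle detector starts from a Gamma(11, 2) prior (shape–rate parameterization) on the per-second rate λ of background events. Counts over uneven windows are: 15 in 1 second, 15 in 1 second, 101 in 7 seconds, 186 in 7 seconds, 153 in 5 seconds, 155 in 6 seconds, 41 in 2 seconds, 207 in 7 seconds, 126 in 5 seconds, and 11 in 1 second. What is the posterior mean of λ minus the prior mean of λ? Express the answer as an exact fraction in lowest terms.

Total count: 15 + 15 + 101 + 186 + 153 + 155 + 41 + 207 + 126 + 11 = 1010.
Total exposure: 1 + 1 + 7 + 7 + 5 + 6 + 2 + 7 + 5 + 1 = 42 seconds.
The Gamma prior is conjugate for the Poisson rate, so λ | data ~ Gamma(11+1010, 2+42) = Gamma(1021, 44).
Posterior mean = 1021/44 = 1021/44; prior mean = 11/2 = 11/2. Difference = 1021/44 − 11/2 = 779/44.

779/44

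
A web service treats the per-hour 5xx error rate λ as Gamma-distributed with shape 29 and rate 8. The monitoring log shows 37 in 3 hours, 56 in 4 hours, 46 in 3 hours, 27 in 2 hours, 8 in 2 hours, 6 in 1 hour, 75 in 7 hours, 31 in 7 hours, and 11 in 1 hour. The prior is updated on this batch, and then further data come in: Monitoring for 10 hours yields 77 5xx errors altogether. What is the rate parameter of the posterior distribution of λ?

48

Total count: 37 + 56 + 46 + 27 + 8 + 6 + 75 + 31 + 11 = 297.
Total exposure: 3 + 4 + 3 + 2 + 2 + 1 + 7 + 7 + 1 = 30 hours.
After the first batch: Gamma(29 + 297, 8 + 30) = Gamma(326, 38).
Total count 77 over total exposure 10 hours.
After the second batch: Gamma(326 + 77, 38 + 10) = Gamma(403, 48).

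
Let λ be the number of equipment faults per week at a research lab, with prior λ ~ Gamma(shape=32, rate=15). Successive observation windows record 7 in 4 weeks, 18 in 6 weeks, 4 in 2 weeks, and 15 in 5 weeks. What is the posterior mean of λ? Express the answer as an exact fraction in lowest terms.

19/8

Total count: 7 + 18 + 4 + 15 = 44.
Total exposure: 4 + 6 + 2 + 5 = 17 weeks.
Conjugate update: add total count to the shape and total exposure to the rate, giving Gamma(76, 32).
Posterior mean = α'/β' = 76/32 = 19/8.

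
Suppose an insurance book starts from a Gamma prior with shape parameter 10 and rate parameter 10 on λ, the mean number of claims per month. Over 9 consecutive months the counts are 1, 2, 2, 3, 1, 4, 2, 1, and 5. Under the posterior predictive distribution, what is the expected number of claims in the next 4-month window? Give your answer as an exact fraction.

Total count: 1 + 2 + 2 + 3 + 1 + 4 + 2 + 1 + 5 = 21.
Total exposure: 9 months.
Conjugate update: add total count to the shape and total exposure to the rate, giving Gamma(31, 19).
Predictive mean over a 4-month window = T·E[λ|data] = 4·31/19 = 124/19.

124/19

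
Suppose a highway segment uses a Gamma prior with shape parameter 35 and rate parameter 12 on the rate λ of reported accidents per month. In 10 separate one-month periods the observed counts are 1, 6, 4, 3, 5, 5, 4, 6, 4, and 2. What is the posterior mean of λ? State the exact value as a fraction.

Total count: 1 + 6 + 4 + 3 + 5 + 5 + 4 + 6 + 4 + 2 = 40.
Total exposure: 10 months.
The Gamma prior is conjugate for the Poisson rate, so λ | data ~ Gamma(35+40, 12+10) = Gamma(75, 22).
Posterior mean = α'/β' = 75/22.

75/22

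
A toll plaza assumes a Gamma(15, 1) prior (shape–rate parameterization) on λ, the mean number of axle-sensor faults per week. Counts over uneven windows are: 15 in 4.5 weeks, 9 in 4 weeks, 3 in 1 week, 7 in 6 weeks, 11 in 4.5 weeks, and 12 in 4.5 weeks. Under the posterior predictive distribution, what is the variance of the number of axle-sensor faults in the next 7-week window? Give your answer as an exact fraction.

7280/289

Total count: 15 + 9 + 3 + 7 + 11 + 12 = 57.
Total exposure: 4.5 + 4 + 1 + 6 + 4.5 + 4.5 = 24.5 weeks.
Conjugate update: add total count to the shape and total exposure to the rate, giving Gamma(72, 51/2).
The posterior predictive for a window of length T is Negative Binomial with variance T·α'·(β'+T)/β'² = 7·72·(65/2)/(2601/4) = 7280/289.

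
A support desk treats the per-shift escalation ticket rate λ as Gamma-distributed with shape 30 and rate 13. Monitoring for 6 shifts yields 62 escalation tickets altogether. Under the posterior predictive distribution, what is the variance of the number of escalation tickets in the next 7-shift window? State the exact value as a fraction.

16744/361

Total count 62 over total exposure 6 shifts.
Conjugate update: add total count to the shape and total exposure to the rate, giving Gamma(92, 19).
The posterior predictive for a window of length T is Negative Binomial with variance T·α'·(β'+T)/β'² = 7·92·26/361 = 16744/361.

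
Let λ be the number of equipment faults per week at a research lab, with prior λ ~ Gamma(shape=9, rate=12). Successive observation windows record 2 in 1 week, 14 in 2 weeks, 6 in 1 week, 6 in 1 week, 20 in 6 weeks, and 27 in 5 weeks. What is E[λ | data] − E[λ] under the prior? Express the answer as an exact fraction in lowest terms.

Total count: 2 + 14 + 6 + 6 + 20 + 27 = 75.
Total exposure: 1 + 2 + 1 + 1 + 6 + 5 = 16 weeks.
By Gamma–Poisson conjugacy, the posterior is Gamma(α + Σx, β + Σt) = Gamma(9 + 75, 12 + 16) = Gamma(84, 28).
Posterior mean = 84/28 = 3; prior mean = 9/12 = 3/4. Difference = 3 − 3/4 = 9/4.

9/4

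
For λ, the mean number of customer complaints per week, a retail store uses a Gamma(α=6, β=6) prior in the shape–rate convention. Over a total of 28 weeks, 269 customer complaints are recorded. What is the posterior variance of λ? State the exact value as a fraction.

275/1156

Total count 269 over total exposure 28 weeks.
Conjugate update: add total count to the shape and total exposure to the rate, giving Gamma(275, 34).
Posterior variance = α'/β'² = 275/1156.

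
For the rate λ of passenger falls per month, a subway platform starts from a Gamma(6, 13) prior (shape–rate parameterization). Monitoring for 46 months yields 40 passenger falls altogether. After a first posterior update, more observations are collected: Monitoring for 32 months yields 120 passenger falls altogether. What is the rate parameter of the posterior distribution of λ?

91

Total count 40 over total exposure 46 months.
After the first batch: Gamma(6 + 40, 13 + 46) = Gamma(46, 59).
Total count 120 over total exposure 32 months.
After the second batch: Gamma(46 + 120, 59 + 32) = Gamma(166, 91).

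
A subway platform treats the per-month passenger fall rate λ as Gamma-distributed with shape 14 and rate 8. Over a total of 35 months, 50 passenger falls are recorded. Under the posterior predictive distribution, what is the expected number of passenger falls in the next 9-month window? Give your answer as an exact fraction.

Total count 50 over total exposure 35 months.
By Gamma–Poisson conjugacy, the posterior is Gamma(α + Σx, β + Σt) = Gamma(14 + 50, 8 + 35) = Gamma(64, 43).
Predictive mean over a 9-month window = T·E[λ|data] = 9·64/43 = 576/43.

576/43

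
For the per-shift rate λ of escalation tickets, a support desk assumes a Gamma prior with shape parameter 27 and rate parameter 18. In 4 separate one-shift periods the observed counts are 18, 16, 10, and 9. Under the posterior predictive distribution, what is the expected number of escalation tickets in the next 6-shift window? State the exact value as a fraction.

Total count: 18 + 16 + 10 + 9 = 53.
Total exposure: 4 shifts.
By Gamma–Poisson conjugacy, the posterior is Gamma(α + Σx, β + Σt) = Gamma(27 + 53, 18 + 4) = Gamma(80, 22).
Predictive mean over a 6-shift window = T·E[λ|data] = 6·80/22 = 240/11.

240/11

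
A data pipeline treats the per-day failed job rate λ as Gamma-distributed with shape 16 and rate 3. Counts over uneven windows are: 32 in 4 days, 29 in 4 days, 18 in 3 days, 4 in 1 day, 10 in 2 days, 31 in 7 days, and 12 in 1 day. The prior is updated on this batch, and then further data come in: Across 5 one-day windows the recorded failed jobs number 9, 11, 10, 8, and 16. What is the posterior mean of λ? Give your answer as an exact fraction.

103/15

Total count: 32 + 29 + 18 + 4 + 10 + 31 + 12 = 136.
Total exposure: 4 + 4 + 3 + 1 + 2 + 7 + 1 = 22 days.
After the first batch: Gamma(16 + 136, 3 + 22) = Gamma(152, 25).
Total count: 9 + 11 + 10 + 8 + 16 = 54.
Total exposure: 5 days.
After the second batch: Gamma(152 + 54, 25 + 5) = Gamma(206, 30).
Posterior mean = α'/β' = 206/30 = 103/15.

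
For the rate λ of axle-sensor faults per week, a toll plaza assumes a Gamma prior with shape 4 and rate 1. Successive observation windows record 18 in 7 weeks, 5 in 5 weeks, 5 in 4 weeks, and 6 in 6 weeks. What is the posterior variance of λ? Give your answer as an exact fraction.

38/529

Total count: 18 + 5 + 5 + 6 = 34.
Total exposure: 7 + 5 + 4 + 6 = 22 weeks.
By Gamma–Poisson conjugacy, the posterior is Gamma(α + Σx, β + Σt) = Gamma(4 + 34, 1 + 22) = Gamma(38, 23).
Posterior variance = α'/β'² = 38/529.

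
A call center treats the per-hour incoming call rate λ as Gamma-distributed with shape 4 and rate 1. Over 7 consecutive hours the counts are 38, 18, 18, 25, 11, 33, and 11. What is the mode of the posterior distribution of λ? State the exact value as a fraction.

Total count: 38 + 18 + 18 + 25 + 11 + 33 + 11 = 154.
Total exposure: 7 hours.
Posterior: α' = 4 + 154 = 158, β' = 1 + 7 = 8.
Posterior mode = (α'−1)/β' = 157/8.

157/8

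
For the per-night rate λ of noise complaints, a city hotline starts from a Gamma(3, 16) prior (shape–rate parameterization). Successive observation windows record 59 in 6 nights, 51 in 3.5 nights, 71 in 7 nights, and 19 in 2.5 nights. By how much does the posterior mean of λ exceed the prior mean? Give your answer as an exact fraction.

Total count: 59 + 51 + 71 + 19 = 200.
Total exposure: 6 + 3.5 + 7 + 2.5 = 19 nights.
By Gamma–Poisson conjugacy, the posterior is Gamma(α + Σx, β + Σt) = Gamma(3 + 200, 16 + 19) = Gamma(203, 35).
Posterior mean = 203/35 = 29/5; prior mean = 3/16 = 3/16. Difference = 29/5 − 3/16 = 449/80.

449/80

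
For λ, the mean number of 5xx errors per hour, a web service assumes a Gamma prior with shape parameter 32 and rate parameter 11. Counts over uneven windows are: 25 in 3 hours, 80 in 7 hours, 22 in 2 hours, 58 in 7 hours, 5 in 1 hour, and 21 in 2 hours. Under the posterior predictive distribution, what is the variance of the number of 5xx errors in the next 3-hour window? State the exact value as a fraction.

2916/121

Total count: 25 + 80 + 22 + 58 + 5 + 21 = 211.
Total exposure: 3 + 7 + 2 + 7 + 1 + 2 = 22 hours.
Posterior: α' = 32 + 211 = 243, β' = 11 + 22 = 33.
The posterior predictive for a window of length T is Negative Binomial with variance T·α'·(β'+T)/β'² = 3·243·36/1089 = 2916/121.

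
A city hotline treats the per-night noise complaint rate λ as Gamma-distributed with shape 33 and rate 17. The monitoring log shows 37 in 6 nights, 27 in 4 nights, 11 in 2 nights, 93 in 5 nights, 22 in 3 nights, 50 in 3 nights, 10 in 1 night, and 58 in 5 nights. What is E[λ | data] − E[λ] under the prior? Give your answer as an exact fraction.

4279/782

Total count: 37 + 27 + 11 + 93 + 22 + 50 + 10 + 58 = 308.
Total exposure: 6 + 4 + 2 + 5 + 3 + 3 + 1 + 5 = 29 nights.
Posterior: α' = 33 + 308 = 341, β' = 17 + 29 = 46.
Posterior mean = 341/46 = 341/46; prior mean = 33/17 = 33/17. Difference = 341/46 − 33/17 = 4279/782.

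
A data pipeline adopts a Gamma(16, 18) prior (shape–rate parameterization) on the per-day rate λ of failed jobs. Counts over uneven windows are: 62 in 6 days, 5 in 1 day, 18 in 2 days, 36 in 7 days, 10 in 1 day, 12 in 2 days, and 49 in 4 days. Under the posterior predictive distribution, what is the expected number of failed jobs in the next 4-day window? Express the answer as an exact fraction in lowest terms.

Total count: 62 + 5 + 18 + 36 + 10 + 12 + 49 = 192.
Total exposure: 6 + 1 + 2 + 7 + 1 + 2 + 4 = 23 days.
By Gamma–Poisson conjugacy, the posterior is Gamma(α + Σx, β + Σt) = Gamma(16 + 192, 18 + 23) = Gamma(208, 41).
Predictive mean over a 4-day window = T·E[λ|data] = 4·208/41 = 832/41.

832/41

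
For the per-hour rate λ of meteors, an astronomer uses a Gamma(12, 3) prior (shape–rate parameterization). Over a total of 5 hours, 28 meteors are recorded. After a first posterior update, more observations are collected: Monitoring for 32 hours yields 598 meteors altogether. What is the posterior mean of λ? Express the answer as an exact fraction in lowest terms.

319/20

Total count 28 over total exposure 5 hours.
After the first batch: Gamma(12 + 28, 3 + 5) = Gamma(40, 8).
Total count 598 over total exposure 32 hours.
After the second batch: Gamma(40 + 598, 8 + 32) = Gamma(638, 40).
Posterior mean = α'/β' = 638/40 = 319/20.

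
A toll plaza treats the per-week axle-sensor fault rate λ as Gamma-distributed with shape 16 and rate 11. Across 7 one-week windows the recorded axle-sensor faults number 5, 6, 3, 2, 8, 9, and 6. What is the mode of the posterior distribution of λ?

Total count: 5 + 6 + 3 + 2 + 8 + 9 + 6 = 39.
Total exposure: 7 weeks.
By Gamma–Poisson conjugacy, the posterior is Gamma(α + Σx, β + Σt) = Gamma(16 + 39, 11 + 7) = Gamma(55, 18).
Posterior mode = (α'−1)/β' = 54/18 = 3.

3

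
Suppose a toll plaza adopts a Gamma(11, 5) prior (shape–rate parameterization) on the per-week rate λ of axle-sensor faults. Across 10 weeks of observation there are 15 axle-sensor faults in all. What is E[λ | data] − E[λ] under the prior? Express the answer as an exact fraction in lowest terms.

-7/15

Total count 15 over total exposure 10 weeks.
Posterior: α' = 11 + 15 = 26, β' = 5 + 10 = 15.
Posterior mean = 26/15 = 26/15; prior mean = 11/5 = 11/5. Difference = 26/15 − 11/5 = -7/15.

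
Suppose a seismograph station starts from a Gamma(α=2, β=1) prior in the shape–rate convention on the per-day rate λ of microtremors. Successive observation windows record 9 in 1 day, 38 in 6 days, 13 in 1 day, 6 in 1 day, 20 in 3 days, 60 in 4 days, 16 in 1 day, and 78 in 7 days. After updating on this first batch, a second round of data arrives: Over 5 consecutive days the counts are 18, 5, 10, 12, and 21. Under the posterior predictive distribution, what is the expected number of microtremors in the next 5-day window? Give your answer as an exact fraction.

Total count: 9 + 38 + 13 + 6 + 20 + 60 + 16 + 78 = 240.
Total exposure: 1 + 6 + 1 + 1 + 3 + 4 + 1 + 7 = 24 days.
After the first batch: Gamma(2 + 240, 1 + 24) = Gamma(242, 25).
Total count: 18 + 5 + 10 + 12 + 21 = 66.
Total exposure: 5 days.
After the second batch: Gamma(242 + 66, 25 + 5) = Gamma(308, 30).
Predictive mean over a 5-day window = T·E[λ|data] = 5·308/30 = 154/3.

154/3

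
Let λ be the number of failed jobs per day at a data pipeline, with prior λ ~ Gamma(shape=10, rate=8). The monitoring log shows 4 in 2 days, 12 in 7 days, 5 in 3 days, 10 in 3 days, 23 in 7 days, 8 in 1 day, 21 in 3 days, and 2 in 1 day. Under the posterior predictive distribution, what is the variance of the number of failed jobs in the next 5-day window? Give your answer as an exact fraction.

Total count: 4 + 12 + 5 + 10 + 23 + 8 + 21 + 2 = 85.
Total exposure: 2 + 7 + 3 + 3 + 7 + 1 + 3 + 1 = 27 days.
Posterior: α' = 10 + 85 = 95, β' = 8 + 27 = 35.
The posterior predictive for a window of length T is Negative Binomial with variance T·α'·(β'+T)/β'² = 5·95·40/1225 = 760/49.

760/49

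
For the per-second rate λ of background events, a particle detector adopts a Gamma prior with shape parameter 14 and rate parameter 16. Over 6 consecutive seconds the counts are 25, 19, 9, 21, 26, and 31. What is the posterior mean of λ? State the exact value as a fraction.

145/22

Total count: 25 + 19 + 9 + 21 + 26 + 31 = 131.
Total exposure: 6 seconds.
Posterior: α' = 14 + 131 = 145, β' = 16 + 6 = 22.
Posterior mean = α'/β' = 145/22.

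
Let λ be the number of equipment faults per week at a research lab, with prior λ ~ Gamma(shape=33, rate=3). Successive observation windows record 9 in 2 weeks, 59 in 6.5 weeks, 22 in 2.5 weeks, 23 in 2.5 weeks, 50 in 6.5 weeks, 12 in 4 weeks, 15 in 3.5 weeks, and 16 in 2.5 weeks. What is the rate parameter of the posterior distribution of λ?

33

Total count: 9 + 59 + 22 + 23 + 50 + 12 + 15 + 16 = 206.
Total exposure: 2 + 6.5 + 2.5 + 2.5 + 6.5 + 4 + 3.5 + 2.5 = 30 weeks.
Conjugate update: add total count to the shape and total exposure to the rate, giving Gamma(239, 33).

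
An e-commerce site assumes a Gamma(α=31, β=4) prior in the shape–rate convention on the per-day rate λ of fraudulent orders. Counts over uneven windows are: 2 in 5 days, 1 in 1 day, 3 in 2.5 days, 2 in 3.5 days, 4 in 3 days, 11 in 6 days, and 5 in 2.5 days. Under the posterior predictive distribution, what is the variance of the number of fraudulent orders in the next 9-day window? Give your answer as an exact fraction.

77526/3025

Total count: 2 + 1 + 3 + 2 + 4 + 11 + 5 = 28.
Total exposure: 5 + 1 + 2.5 + 3.5 + 3 + 6 + 2.5 = 23.5 days.
Posterior: α' = 31 + 28 = 59, β' = 4 + 23.5 = 55/2.
The posterior predictive for a window of length T is Negative Binomial with variance T·α'·(β'+T)/β'² = 9·59·(73/2)/(3025/4) = 77526/3025.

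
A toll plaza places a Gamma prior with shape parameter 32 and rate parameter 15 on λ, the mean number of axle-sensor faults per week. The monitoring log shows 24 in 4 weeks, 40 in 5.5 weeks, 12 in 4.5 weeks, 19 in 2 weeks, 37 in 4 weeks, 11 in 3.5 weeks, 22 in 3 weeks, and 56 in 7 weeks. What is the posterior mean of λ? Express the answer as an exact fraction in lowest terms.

Total count: 24 + 40 + 12 + 19 + 37 + 11 + 22 + 56 = 221.
Total exposure: 4 + 5.5 + 4.5 + 2 + 4 + 3.5 + 3 + 7 = 33.5 weeks.
Gamma(α, β) with Poisson data over total exposure Σt gives posterior Gamma(α+Σx, β+Σt) = Gamma(253, 97/2).
Posterior mean = α'/β' = 253/(97/2) = 506/97.

506/97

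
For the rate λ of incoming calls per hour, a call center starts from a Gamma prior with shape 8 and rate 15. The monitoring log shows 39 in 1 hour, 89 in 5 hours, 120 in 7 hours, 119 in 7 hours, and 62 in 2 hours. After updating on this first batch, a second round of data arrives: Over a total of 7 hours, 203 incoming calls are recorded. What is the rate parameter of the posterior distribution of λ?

Total count: 39 + 89 + 120 + 119 + 62 = 429.
Total exposure: 1 + 5 + 7 + 7 + 2 = 22 hours.
After the first batch: Gamma(8 + 429, 15 + 22) = Gamma(437, 37).
Total count 203 over total exposure 7 hours.
After the second batch: Gamma(437 + 203, 37 + 7) = Gamma(640, 44).

44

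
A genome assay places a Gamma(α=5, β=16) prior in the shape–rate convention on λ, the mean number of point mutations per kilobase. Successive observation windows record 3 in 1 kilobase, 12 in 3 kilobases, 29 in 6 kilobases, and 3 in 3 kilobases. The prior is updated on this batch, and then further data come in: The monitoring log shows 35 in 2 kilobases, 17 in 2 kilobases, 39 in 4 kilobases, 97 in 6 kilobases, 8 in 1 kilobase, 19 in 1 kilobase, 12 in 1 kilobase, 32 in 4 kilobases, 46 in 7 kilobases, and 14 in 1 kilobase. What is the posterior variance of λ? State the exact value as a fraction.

371/3364

Total count: 3 + 12 + 29 + 3 = 47.
Total exposure: 1 + 3 + 6 + 3 = 13 kilobases.
After the first batch: Gamma(5 + 47, 16 + 13) = Gamma(52, 29).
Total count: 35 + 17 + 39 + 97 + 8 + 19 + 12 + 32 + 46 + 14 = 319.
Total exposure: 2 + 2 + 4 + 6 + 1 + 1 + 1 + 4 + 7 + 1 = 29 kilobases.
After the second batch: Gamma(52 + 319, 29 + 29) = Gamma(371, 58).
Posterior variance = α'/β'² = 371/3364.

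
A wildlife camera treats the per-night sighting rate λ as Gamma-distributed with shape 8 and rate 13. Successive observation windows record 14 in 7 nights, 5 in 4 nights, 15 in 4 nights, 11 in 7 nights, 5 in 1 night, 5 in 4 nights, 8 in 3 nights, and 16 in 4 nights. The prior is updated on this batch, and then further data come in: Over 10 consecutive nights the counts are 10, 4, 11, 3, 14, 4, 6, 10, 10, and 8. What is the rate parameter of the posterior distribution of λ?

Total count: 14 + 5 + 15 + 11 + 5 + 5 + 8 + 16 = 79.
Total exposure: 7 + 4 + 4 + 7 + 1 + 4 + 3 + 4 = 34 nights.
After the first batch: Gamma(8 + 79, 13 + 34) = Gamma(87, 47).
Total count: 10 + 4 + 11 + 3 + 14 + 4 + 6 + 10 + 10 + 8 = 80.
Total exposure: 10 nights.
After the second batch: Gamma(87 + 80, 47 + 10) = Gamma(167, 57).

57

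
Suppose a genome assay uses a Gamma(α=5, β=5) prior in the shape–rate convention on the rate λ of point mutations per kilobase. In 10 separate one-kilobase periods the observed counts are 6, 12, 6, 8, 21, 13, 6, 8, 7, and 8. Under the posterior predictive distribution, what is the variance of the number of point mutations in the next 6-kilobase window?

56

Total count: 6 + 12 + 6 + 8 + 21 + 13 + 6 + 8 + 7 + 8 = 95.
Total exposure: 10 kilobases.
Conjugate update: add total count to the shape and total exposure to the rate, giving Gamma(100, 15).
The posterior predictive for a window of length T is Negative Binomial with variance T·α'·(β'+T)/β'² = 6·100·21/225 = 56.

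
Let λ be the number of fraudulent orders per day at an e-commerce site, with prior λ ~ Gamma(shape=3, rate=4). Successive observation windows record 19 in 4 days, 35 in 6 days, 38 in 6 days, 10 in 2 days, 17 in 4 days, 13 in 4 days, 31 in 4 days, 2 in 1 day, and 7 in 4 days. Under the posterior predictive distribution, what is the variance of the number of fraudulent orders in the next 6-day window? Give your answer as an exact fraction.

5250/169

Total count: 19 + 35 + 38 + 10 + 17 + 13 + 31 + 2 + 7 = 172.
Total exposure: 4 + 6 + 6 + 2 + 4 + 4 + 4 + 1 + 4 = 35 days.
Conjugate update: add total count to the shape and total exposure to the rate, giving Gamma(175, 39).
The posterior predictive for a window of length T is Negative Binomial with variance T·α'·(β'+T)/β'² = 6·175·45/1521 = 5250/169.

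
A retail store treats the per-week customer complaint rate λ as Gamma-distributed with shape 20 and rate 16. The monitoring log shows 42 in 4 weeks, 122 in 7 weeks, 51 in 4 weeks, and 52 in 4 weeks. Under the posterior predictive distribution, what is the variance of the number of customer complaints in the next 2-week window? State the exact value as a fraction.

Total count: 42 + 122 + 51 + 52 = 267.
Total exposure: 4 + 7 + 4 + 4 = 19 weeks.
By Gamma–Poisson conjugacy, the posterior is Gamma(α + Σx, β + Σt) = Gamma(20 + 267, 16 + 19) = Gamma(287, 35).
The posterior predictive for a window of length T is Negative Binomial with variance T·α'·(β'+T)/β'² = 2·287·37/1225 = 3034/175.

3034/175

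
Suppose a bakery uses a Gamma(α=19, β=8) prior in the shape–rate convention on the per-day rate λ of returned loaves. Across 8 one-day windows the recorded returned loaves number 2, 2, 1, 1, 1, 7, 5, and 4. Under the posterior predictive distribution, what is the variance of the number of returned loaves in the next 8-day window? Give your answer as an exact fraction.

63/2

Total count: 2 + 2 + 1 + 1 + 1 + 7 + 5 + 4 = 23.
Total exposure: 8 days.
Gamma(α, β) with Poisson data over total exposure Σt gives posterior Gamma(α+Σx, β+Σt) = Gamma(42, 16).
The posterior predictive for a window of length T is Negative Binomial with variance T·α'·(β'+T)/β'² = 8·42·24/256 = 63/2.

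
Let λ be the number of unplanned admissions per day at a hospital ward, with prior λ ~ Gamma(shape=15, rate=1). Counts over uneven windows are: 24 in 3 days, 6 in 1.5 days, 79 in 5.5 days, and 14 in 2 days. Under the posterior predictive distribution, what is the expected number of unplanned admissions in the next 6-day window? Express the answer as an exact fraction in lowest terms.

Total count: 24 + 6 + 79 + 14 = 123.
Total exposure: 3 + 1.5 + 5.5 + 2 = 12 days.
Conjugate update: add total count to the shape and total exposure to the rate, giving Gamma(138, 13).
Predictive mean over a 6-day window = T·E[λ|data] = 6·138/13 = 828/13.

828/13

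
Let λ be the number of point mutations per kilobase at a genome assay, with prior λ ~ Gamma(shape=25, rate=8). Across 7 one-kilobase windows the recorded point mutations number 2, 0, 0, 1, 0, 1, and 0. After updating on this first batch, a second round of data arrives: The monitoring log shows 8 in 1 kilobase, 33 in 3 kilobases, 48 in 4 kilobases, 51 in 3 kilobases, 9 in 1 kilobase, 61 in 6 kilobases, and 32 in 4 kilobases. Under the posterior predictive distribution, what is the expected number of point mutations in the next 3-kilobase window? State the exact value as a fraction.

813/37

Total count: 2 + 0 + 0 + 1 + 0 + 1 + 0 = 4.
Total exposure: 7 kilobases.
After the first batch: Gamma(25 + 4, 8 + 7) = Gamma(29, 15).
Total count: 8 + 33 + 48 + 51 + 9 + 61 + 32 = 242.
Total exposure: 1 + 3 + 4 + 3 + 1 + 6 + 4 = 22 kilobases.
After the second batch: Gamma(29 + 242, 15 + 22) = Gamma(271, 37).
Predictive mean over a 3-kilobase window = T·E[λ|data] = 3·271/37 = 813/37.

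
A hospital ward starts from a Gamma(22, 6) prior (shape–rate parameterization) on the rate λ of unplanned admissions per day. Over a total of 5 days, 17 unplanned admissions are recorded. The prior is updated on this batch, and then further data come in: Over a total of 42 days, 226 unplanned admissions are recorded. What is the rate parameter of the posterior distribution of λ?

53

Total count 17 over total exposure 5 days.
After the first batch: Gamma(22 + 17, 6 + 5) = Gamma(39, 11).
Total count 226 over total exposure 42 days.
After the second batch: Gamma(39 + 226, 11 + 42) = Gamma(265, 53).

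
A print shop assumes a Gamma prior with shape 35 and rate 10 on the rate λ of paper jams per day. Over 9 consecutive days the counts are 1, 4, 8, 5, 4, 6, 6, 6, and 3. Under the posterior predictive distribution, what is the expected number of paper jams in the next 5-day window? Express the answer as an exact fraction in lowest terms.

390/19

Total count: 1 + 4 + 8 + 5 + 4 + 6 + 6 + 6 + 3 = 43.
Total exposure: 9 days.
Posterior: α' = 35 + 43 = 78, β' = 10 + 9 = 19.
Predictive mean over a 5-day window = T·E[λ|data] = 5·78/19 = 390/19.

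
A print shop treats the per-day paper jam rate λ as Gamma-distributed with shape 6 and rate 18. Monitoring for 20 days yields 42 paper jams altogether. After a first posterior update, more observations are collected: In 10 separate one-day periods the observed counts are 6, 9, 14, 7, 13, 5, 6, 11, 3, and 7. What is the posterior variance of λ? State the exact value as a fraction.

Total count 42 over total exposure 20 days.
After the first batch: Gamma(6 + 42, 18 + 20) = Gamma(48, 38).
Total count: 6 + 9 + 14 + 7 + 13 + 5 + 6 + 11 + 3 + 7 = 81.
Total exposure: 10 days.
After the second batch: Gamma(48 + 81, 38 + 10) = Gamma(129, 48).
Posterior variance = α'/β'² = 129/2304 = 43/768.

43/768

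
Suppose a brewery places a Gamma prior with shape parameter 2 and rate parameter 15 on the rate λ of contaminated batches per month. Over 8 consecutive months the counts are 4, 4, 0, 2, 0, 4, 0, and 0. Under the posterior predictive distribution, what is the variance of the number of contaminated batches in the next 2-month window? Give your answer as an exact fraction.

Total count: 4 + 4 + 0 + 2 + 0 + 4 + 0 + 0 = 14.
Total exposure: 8 months.
Gamma(α, β) with Poisson data over total exposure Σt gives posterior Gamma(α+Σx, β+Σt) = Gamma(16, 23).
The posterior predictive for a window of length T is Negative Binomial with variance T·α'·(β'+T)/β'² = 2·16·25/529 = 800/529.

800/529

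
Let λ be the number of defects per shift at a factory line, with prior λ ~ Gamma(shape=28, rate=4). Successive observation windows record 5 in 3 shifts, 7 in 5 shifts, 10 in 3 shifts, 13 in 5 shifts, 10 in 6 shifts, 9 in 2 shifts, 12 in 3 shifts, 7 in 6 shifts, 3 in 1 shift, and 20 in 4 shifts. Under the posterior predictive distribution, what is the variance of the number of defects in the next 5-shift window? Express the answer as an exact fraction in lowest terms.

7285/441

Total count: 5 + 7 + 10 + 13 + 10 + 9 + 12 + 7 + 3 + 20 = 96.
Total exposure: 3 + 5 + 3 + 5 + 6 + 2 + 3 + 6 + 1 + 4 = 38 shifts.
Conjugate update: add total count to the shape and total exposure to the rate, giving Gamma(124, 42).
The posterior predictive for a window of length T is Negative Binomial with variance T·α'·(β'+T)/β'² = 5·124·47/1764 = 7285/441.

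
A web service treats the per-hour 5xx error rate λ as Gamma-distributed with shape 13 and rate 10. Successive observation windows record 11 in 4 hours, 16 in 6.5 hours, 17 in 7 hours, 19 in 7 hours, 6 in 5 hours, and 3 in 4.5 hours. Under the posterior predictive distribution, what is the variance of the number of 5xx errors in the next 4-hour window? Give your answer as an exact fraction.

Total count: 11 + 16 + 17 + 19 + 6 + 3 = 72.
Total exposure: 4 + 6.5 + 7 + 7 + 5 + 4.5 = 34 hours.
Conjugate update: add total count to the shape and total exposure to the rate, giving Gamma(85, 44).
The posterior predictive for a window of length T is Negative Binomial with variance T·α'·(β'+T)/β'² = 4·85·48/1936 = 1020/121.

1020/121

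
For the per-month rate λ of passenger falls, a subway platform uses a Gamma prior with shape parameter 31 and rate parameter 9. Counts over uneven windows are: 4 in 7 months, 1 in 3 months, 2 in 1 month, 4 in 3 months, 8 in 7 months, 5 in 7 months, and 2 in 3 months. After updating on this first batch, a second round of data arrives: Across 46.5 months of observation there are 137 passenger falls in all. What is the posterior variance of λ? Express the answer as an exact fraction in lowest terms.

Total count: 4 + 1 + 2 + 4 + 8 + 5 + 2 = 26.
Total exposure: 7 + 3 + 1 + 3 + 7 + 7 + 3 = 31 months.
After the first batch: Gamma(31 + 26, 9 + 31) = Gamma(57, 40).
Total count 137 over total exposure 46.5 months.
After the second batch: Gamma(57 + 137, 40 + 46.5) = Gamma(194, 173/2).
Posterior variance = α'/β'² = 194/(29929/4) = 776/29929.

776/29929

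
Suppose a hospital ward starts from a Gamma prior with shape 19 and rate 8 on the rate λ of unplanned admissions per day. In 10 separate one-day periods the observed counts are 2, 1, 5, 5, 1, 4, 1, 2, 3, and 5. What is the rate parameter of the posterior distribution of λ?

Total count: 2 + 1 + 5 + 5 + 1 + 4 + 1 + 2 + 3 + 5 = 29.
Total exposure: 10 days.
By Gamma–Poisson conjugacy, the posterior is Gamma(α + Σx, β + Σt) = Gamma(19 + 29, 8 + 10) = Gamma(48, 18).

18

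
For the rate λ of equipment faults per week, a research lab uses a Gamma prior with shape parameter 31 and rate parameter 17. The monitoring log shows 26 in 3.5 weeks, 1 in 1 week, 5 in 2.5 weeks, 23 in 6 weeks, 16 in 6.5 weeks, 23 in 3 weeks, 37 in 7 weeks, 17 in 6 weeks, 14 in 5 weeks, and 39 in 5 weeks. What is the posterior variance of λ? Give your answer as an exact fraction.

Total count: 26 + 1 + 5 + 23 + 16 + 23 + 37 + 17 + 14 + 39 = 201.
Total exposure: 3.5 + 1 + 2.5 + 6 + 6.5 + 3 + 7 + 6 + 5 + 5 = 45.5 weeks.
Gamma(α, β) with Poisson data over total exposure Σt gives posterior Gamma(α+Σx, β+Σt) = Gamma(232, 125/2).
Posterior variance = α'/β'² = 232/(15625/4) = 928/15625.

928/15625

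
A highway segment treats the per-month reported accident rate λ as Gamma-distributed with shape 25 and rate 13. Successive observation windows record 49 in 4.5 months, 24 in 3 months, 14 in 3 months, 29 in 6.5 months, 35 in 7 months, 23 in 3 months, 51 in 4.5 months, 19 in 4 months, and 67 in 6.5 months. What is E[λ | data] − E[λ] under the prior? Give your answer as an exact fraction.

Total count: 49 + 24 + 14 + 29 + 35 + 23 + 51 + 19 + 67 = 311.
Total exposure: 4.5 + 3 + 3 + 6.5 + 7 + 3 + 4.5 + 4 + 6.5 = 42 months.
The Gamma prior is conjugate for the Poisson rate, so λ | data ~ Gamma(25+311, 13+42) = Gamma(336, 55).
Posterior mean = 336/55 = 336/55; prior mean = 25/13 = 25/13. Difference = 336/55 − 25/13 = 2993/715.

2993/715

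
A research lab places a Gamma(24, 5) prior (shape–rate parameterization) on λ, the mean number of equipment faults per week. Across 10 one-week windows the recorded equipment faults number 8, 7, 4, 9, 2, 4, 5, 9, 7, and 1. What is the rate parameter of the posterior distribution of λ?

Total count: 8 + 7 + 4 + 9 + 2 + 4 + 5 + 9 + 7 + 1 = 56.
Total exposure: 10 weeks.
The Gamma prior is conjugate for the Poisson rate, so λ | data ~ Gamma(24+56, 5+10) = Gamma(80, 15).

15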